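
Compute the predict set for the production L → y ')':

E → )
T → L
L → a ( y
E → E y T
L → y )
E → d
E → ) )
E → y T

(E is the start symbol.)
{ 'y' }

PREDICT(L → y ')') = (FIRST(RHS) \ {ε}) ∪ (FOLLOW(L) if ε ∈ FIRST(RHS), i.e. RHS ⇒* ε)
FIRST(y ')') = { 'y' }
ε ∉ FIRST(y ')'), so FOLLOW(L) is not added.
PREDICT(L → y ')') = { 'y' }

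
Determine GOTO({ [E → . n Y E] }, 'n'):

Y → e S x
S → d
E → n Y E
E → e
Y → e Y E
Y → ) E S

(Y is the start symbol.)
GOTO(I, 'n') = CLOSURE({ [A → αX.β] : [A → α.Xβ] ∈ I, X = 'n' })

Items with dot before 'n', with the dot advanced:
  [E → . n Y E] → [E → n . Y E]
Closure of the advanced items:
  [E → n . Y E] has the dot before Y: add [Y → . e S x], [Y → . e Y E], [Y → . ) E S]

GOTO = { [E → n . Y E], [Y → . ) E S], [Y → . e S x], [Y → . e Y E] }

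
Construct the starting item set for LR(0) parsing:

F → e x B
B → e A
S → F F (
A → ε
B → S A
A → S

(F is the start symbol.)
First, augment the grammar with F' → F
I₀ = CLOSURE({ [F' → . F] }):
  [F' → . F] has the dot before F: add [F → . e x B]
No further items can be added.

I₀ = { [F → . e x B], [F' → . F] }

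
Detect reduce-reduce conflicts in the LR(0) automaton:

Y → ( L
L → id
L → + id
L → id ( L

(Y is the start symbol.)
No reduce-reduce conflicts

A reduce-reduce conflict occurs when an LR(0) state has two complete items [A → α .] and [B → β .] — both call for a reduction, and with no lookahead the parser cannot choose between them.

Augment with Y' → Y and build the canonical LR(0) collection (I0 = CLOSURE({[Y' → . Y]}), then GOTO on every symbol after a dot until no new states appear). It has 9 states:
  I0: { [Y → . ( L], [Y' → . Y] }  — shift
  I1: { [L → . + id], [L → . id ( L], [L → . id], [Y → ( . L] }  — shift
  I2: { [Y' → Y .] }  — accept
  I3: { [L → + . id] }  — shift
  I4: { [Y → ( L .] }  — reduce
  I5: { [L → id . ( L], [L → id .] }  — shift, reduce
  I6: { [L → . + id], [L → . id ( L], [L → . id], [L → id ( . L] }  — shift
  I7: { [L → id ( L .] }  — reduce
  I8: { [L → + id .] }  — reduce

No state contains more than one complete item.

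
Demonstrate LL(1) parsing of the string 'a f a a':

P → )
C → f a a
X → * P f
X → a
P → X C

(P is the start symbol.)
Stack is shown with the top on the left.

Stack    Input      Action
--------------------------
P $      a f a a $  output P → X C
X C $    a f a a $  output X → a
a C $    a f a a $  match 'a'
C $      f a a $    output C → f a a
f a a $  f a a $    match 'f'
a a $    a a $      match 'a'
a $      a $        match 'a'
$        $          accept

The string is accepted.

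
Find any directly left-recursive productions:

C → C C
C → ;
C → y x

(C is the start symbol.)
Yes, C is left-recursive

Direct left recursion occurs when N → N α for some non-terminal N (the right-hand side begins with the left-hand side itself).

C → C C: LEFT RECURSIVE (starts with C)
C → ;: starts with ';'
C → y x: starts with y

The grammar has direct left recursion on: C.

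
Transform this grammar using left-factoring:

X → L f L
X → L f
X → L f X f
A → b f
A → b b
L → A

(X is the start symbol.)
X → L f X'
X' → L
X' → ε
X' → X f
A → b A'
A' → f
A' → b
L → A

Left-factoring transforms A → αβ₁ | αβ₂ into A → αA' and A' → β₁ | β₂
(α is the longest common prefix among the alternatives). Repeat until
no nonterminal has two alternatives with a common prefix.

Round 1: X has alternatives sharing prefix 'L f'. Introduce X': X → L f X'
  Add: X' → L
  Add: X' → ε
  Add: X' → X f

Round 2: A has alternatives sharing prefix 'b'. Introduce A': A → b A'
  Add: A' → f
  Add: A' → b

No remaining common prefixes — done.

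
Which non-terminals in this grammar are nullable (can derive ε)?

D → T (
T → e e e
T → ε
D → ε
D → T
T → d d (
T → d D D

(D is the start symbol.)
A non-terminal is nullable if it can derive ε (the empty string): either it has an ε-production, or it has a production whose right-hand side consists entirely of nullable non-terminals.

ε-productions: T → ε, D → ε
So T, D are immediately nullable.
Every non-terminal is now nullable.
Nullable = { 'D', 'T' }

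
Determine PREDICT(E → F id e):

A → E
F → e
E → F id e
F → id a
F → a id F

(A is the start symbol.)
{ 'a', 'e', 'id' }

PREDICT(E → F id e) = (FIRST(RHS) \ {ε}) ∪ (FOLLOW(E) if ε ∈ FIRST(RHS), i.e. RHS ⇒* ε)
FIRST(F) = { 'a', 'e', 'id' }
FIRST(F id e) = { 'a', 'e', 'id' }
ε ∉ FIRST(F id e), so FOLLOW(E) is not added.
PREDICT(E → F id e) = { 'a', 'e', 'id' }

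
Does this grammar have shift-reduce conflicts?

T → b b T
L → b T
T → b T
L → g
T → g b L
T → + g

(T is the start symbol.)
No shift-reduce conflicts

Augment with T' → T and build the canonical LR(0) collection (I0 = CLOSURE({[T' → . T]}), then GOTO on every symbol after a dot until no new states appear). It has 14 states:
  I0: { [T → . + g], [T → . b T], [T → . b b T], [T → . g b L], [T' → . T] }  — shift
  I1: { [T → + . g] }  — shift
  I2: { [T' → T .] }  — accept
  I3: { [T → . + g], [T → . b T], [T → . b b T], [T → . g b L], [T → b . T], [T → b . b T] }  — shift
  I4: { [T → g . b L] }  — shift
  I5: { [L → . b T], [L → . g], [T → g b . L] }  — shift
  I6: { [T → g b L .] }  — reduce
  I7: { [L → b . T], [T → . + g], [T → . b T], [T → . b b T], [T → . g b L] }  — shift
  I8: { [L → g .] }  — reduce
  I9: { [L → b T .] }  — reduce
  I10: { [T → b T .] }  — reduce
  I11: { [T → . + g], [T → . b T], [T → . b b T], [T → . g b L], [T → b . T], [T → b . b T], [T → b b . T] }  — shift
  I12: { [T → b T .], [T → b b T .] }  — 2 reduces
  I13: { [T → + g .] }  — reduce

No state contains both a complete item and a shift item.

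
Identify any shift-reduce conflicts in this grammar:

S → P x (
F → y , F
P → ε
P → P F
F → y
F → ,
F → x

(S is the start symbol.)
Yes — I5: [F → x .] vs [S → P x . (]; I6: [F → y .] vs [F → y . , F]

Augment with S' → S and build the canonical LR(0) collection (I0 = CLOSURE({[S' → . S]}), then GOTO on every symbol after a dot until no new states appear). It has 11 states:
  I0: { [P → . P F], [P → .], [S → . P x (], [S' → . S] }  — reduce
  I1: { [F → . ,], [F → . x], [F → . y , F], [F → . y], [P → P . F], [S → P . x (] }  — shift
  I2: { [S' → S .] }  — accept
  I3: { [F → , .] }  — reduce
  I4: { [P → P F .] }  — reduce
  I5: { [F → x .], [S → P x . (] }  — shift, reduce
  I6: { [F → y . , F], [F → y .] }  — shift, reduce
  I7: { [F → . ,], [F → . x], [F → . y , F], [F → . y], [F → y , . F] }  — shift
  I8: { [F → y , F .] }  — reduce
  I9: { [F → x .] }  — reduce
  I10: { [S → P x ( .] }  — reduce

I5 contains reduce item [F → x .] and shift item [S → P x . (] — shift-reduce conflict.
I6 contains reduce item [F → y .] and shift item [F → y . , F] — shift-reduce conflict.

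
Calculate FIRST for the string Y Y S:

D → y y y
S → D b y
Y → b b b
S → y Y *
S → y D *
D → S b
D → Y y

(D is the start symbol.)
FIRST sets of the non-terminals involved (from the grammar, by fixed-point iteration):
  FIRST(Y) = { 'b' }

To compute FIRST(Y Y S), process the symbols left to right:
Symbol Y is a non-terminal. Add FIRST(Y) \ {ε} = { 'b' }
Y is not nullable (ε ∉ FIRST(Y)), so stop here.
FIRST(Y Y S) = { 'b' }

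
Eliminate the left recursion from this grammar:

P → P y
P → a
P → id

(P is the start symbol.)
P → a P'
P → id P'
P' → y P'
P' → ε

P is directly left-recursive. The standard transformation for
  A → A α₁ | ... | A α_m | β₁ | ... | β_n
is
  A  → β₁ A' | ... | β_n A'
  A' → α₁ A' | ... | α_m A' | ε

P → a becomes P → a P'
P → id becomes P → id P'
P → P y becomes P' → y P'
Add P' → ε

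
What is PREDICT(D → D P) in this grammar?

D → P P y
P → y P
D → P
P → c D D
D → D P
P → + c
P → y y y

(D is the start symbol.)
PREDICT(D → D P) = (FIRST(RHS) \ {ε}) ∪ (FOLLOW(D) if ε ∈ FIRST(RHS), i.e. RHS ⇒* ε)
FIRST(D) = { '+', 'c', 'y' }
FIRST(D P) = { '+', 'c', 'y' }
ε ∉ FIRST(D P), so FOLLOW(D) is not added.
PREDICT(D → D P) = { '+', 'c', 'y' }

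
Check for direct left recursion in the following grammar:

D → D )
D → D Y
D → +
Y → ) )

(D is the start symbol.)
Yes, D is left-recursive

D → D ): LEFT RECURSIVE (starts with D)
D → D Y: LEFT RECURSIVE (starts with D)
D → +: starts with '+'
Y → ) ): starts with ')'

The grammar has direct left recursion on: D.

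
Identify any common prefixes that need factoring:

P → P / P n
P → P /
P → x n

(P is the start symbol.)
Yes, P has productions with common prefix 'P /'

Left-factoring is needed when two productions for the same non-terminal
share a common prefix on the right-hand side.

Productions for P:
  P → P / P n
  P → P /
  P → x n

Found common prefix 'P /' in productions for P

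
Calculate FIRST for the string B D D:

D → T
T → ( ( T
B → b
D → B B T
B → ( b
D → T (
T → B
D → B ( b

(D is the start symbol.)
{ '(', 'b' }

FIRST sets of the non-terminals involved (from the grammar, by fixed-point iteration):
  FIRST(B) = { '(', 'b' }

To compute FIRST(B D D), process the symbols left to right:
Symbol B is a non-terminal. Add FIRST(B) \ {ε} = { '(', 'b' }
B is not nullable (ε ∉ FIRST(B)), so stop here.
FIRST(B D D) = { '(', 'b' }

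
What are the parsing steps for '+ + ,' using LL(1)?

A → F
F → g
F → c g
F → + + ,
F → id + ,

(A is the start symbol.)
LL(1) parsing maintains a stack (initially the start symbol over $) and the input. At each step: if the stack top is a terminal, match it against the current input token; if it is a non-terminal N, replace it with the RHS of M[N, lookahead] (the unique production whose predict set contains the lookahead).

Stack is shown with the top on the left.

Stack    Input    Action
------------------------
A $      + + , $  output A → F
F $      + + , $  output F → + + ,
+ + , $  + + , $  match '+'
+ , $    + , $    match '+'
, $      , $      match ','
$        $        accept

The string is accepted.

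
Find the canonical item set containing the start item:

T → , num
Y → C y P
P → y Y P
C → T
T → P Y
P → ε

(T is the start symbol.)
First, augment the grammar with T' → T
I₀ = CLOSURE({ [T' → . T] }):
  [T' → . T] has the dot before T: add [T → . , num], [T → . P Y]
  [T → . P Y] has the dot before P: add [P → . y Y P], [P → .]
No further items can be added.

I₀ = { [P → . y Y P], [P → .], [T → . , num], [T → . P Y], [T' → . T] }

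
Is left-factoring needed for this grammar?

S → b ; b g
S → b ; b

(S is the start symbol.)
Left-factoring is needed when two productions for the same non-terminal
share a common prefix on the right-hand side.

Productions for S:
  S → b ; b g
  S → b ; b

Found common prefix 'b ; b' in productions for S

Answer: Yes, S has productions with common prefix 'b ; b'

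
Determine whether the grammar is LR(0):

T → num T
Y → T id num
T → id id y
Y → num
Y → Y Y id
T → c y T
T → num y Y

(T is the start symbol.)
No. Shift-reduce conflict between [T → num y Y .] and [T → . c y T]

Augment with T' → T and build the canonical LR(0) collection (I0 = CLOSURE({[T' → . T]}), then GOTO on every symbol after a dot until no new states appear). It has 18 states:
  I0: { [T → . c y T], [T → . id id y], [T → . num T], [T → . num y Y], [T' → . T] }  — shift
  I1: { [T' → T .] }  — accept
  I2: { [T → c . y T] }  — shift
  I3: { [T → id . id y] }  — shift
  I4: { [T → . c y T], [T → . id id y], [T → . num T], [T → . num y Y], [T → num . T], [T → num . y Y] }  — shift
  I5: { [T → num T .] }  — reduce
  I6: { [T → . c y T], [T → . id id y], [T → . num T], [T → . num y Y], [T → num y . Y], [Y → . T id num], [Y → . Y Y id], [Y → . num] }  — shift
  I7: { [Y → T . id num] }  — shift
  I8: { [T → . c y T], [T → . id id y], [T → . num T], [T → . num y Y], [T → num y Y .], [Y → . T id num], [Y → . Y Y id], [Y → . num], [Y → Y . Y id] }  — shift, reduce
  I9: { [T → . c y T], [T → . id id y], [T → . num T], [T → . num y Y], [T → num . T], [T → num . y Y], [Y → num .] }  — shift, reduce
  I10: { [T → . c y T], [T → . id id y], [T → . num T], [T → . num y Y], [Y → . T id num], [Y → . Y Y id], [Y → . num], [Y → Y . Y id], [Y → Y Y . id] }  — shift
  I11: { [T → id . id y], [Y → Y Y id .] }  — shift, reduce
  I12: { [T → id id . y] }  — shift
  I13: { [T → id id y .] }  — reduce
  I14: { [Y → T id . num] }  — shift
  I15: { [Y → T id num .] }  — reduce
  I16: { [T → . c y T], [T → . id id y], [T → . num T], [T → . num y Y], [T → c y . T] }  — shift
  I17: { [T → c y T .] }  — reduce

Conflict in state I8:
  Shift-reduce conflict between [T → num y Y .] and [T → . c y T]
So the grammar is NOT LR(0).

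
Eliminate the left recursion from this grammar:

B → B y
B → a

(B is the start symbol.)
B is directly left-recursive. The standard transformation for
  A → A α₁ | ... | A α_m | β₁ | ... | β_n
is
  A  → β₁ A' | ... | β_n A'
  A' → α₁ A' | ... | α_m A' | ε

B → a becomes B → a B'
B → B y becomes B' → y B'
Add B' → ε

Resulting grammar:
B → a B'
B' → y B'
B' → ε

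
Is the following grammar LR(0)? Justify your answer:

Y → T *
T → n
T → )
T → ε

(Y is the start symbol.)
A grammar is LR(0) if no state in the canonical LR(0) collection has:
  - both a shift item (dot before a terminal) and a complete item (shift-reduce conflict), or
  - two or more complete items (reduce-reduce conflict; the accept item [Y' → Y .] counts as a complete item here).

Augment with Y' → Y and build the canonical LR(0) collection (I0 = CLOSURE({[Y' → . Y]}), then GOTO on every symbol after a dot until no new states appear). It has 6 states:
  I0: { [T → . )], [T → . n], [T → .], [Y → . T *], [Y' → . Y] }  — shift, reduce
  I1: { [T → ) .] }  — reduce
  I2: { [Y → T . *] }  — shift
  I3: { [Y' → Y .] }  — accept
  I4: { [T → n .] }  — reduce
  I5: { [Y → T * .] }  — reduce

Conflict in state I0:
  Shift-reduce conflict between [T → .] and [T → . )]
So the grammar is NOT LR(0).

Answer: No. Shift-reduce conflict between [T → .] and [T → . )]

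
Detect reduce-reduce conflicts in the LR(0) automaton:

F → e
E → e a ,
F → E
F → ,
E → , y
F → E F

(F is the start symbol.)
No reduce-reduce conflicts

Augment with F' → F and build the canonical LR(0) collection (I0 = CLOSURE({[F' → . F]}), then GOTO on every symbol after a dot until no new states appear). It has 9 states:
  I0: { [E → . , y], [E → . e a ,], [F → . ,], [F → . E F], [F → . E], [F → . e], [F' → . F] }  — shift
  I1: { [E → , . y], [F → , .] }  — shift, reduce
  I2: { [E → . , y], [E → . e a ,], [F → . ,], [F → . E F], [F → . E], [F → . e], [F → E . F], [F → E .] }  — shift, reduce
  I3: { [F' → F .] }  — accept
  I4: { [E → e . a ,], [F → e .] }  — shift, reduce
  I5: { [E → e a . ,] }  — shift
  I6: { [E → e a , .] }  — reduce
  I7: { [F → E F .] }  — reduce
  I8: { [E → , y .] }  — reduce

No state contains more than one complete item.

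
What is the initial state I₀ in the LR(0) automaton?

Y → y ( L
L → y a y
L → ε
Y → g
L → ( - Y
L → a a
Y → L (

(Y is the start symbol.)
{ [L → . ( - Y], [L → . a a], [L → . y a y], [L → .], [Y → . L (], [Y → . g], [Y → . y ( L], [Y' → . Y] }

First, augment the grammar with Y' → Y
I₀ = CLOSURE({ [Y' → . Y] }):
  [Y' → . Y] has the dot before Y: add [Y → . y ( L], [Y → . g], [Y → . L (]
  [Y → . L (] has the dot before L: add [L → . y a y], [L → .], [L → . ( - Y], [L → . a a]
No further items can be added.

I₀ = { [L → . ( - Y], [L → . a a], [L → . y a y], [L → .], [Y → . L (], [Y → . g], [Y → . y ( L], [Y' → . Y] }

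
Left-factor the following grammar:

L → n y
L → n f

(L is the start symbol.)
Left-factoring transforms A → αβ₁ | αβ₂ into A → αA' and A' → β₁ | β₂
(α is the longest common prefix among the alternatives). Repeat until
no nonterminal has two alternatives with a common prefix.

Round 1: L has alternatives sharing prefix 'n'. Introduce L': L → n L'
  Add: L' → y
  Add: L' → f

No remaining common prefixes — done.

Resulting grammar:
L → n L'
L' → y
L' → f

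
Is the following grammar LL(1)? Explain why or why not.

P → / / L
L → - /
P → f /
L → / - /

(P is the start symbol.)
Yes, the grammar is LL(1).

For P:
  PREDICT(P → '/' '/' L) = { '/' }
  PREDICT(P → f '/') = { 'f' }
For L:
  PREDICT(L → '-' '/') = { '-' }
  PREDICT(L → '/' '-' '/') = { '/' }

All predict sets are disjoint. The grammar IS LL(1).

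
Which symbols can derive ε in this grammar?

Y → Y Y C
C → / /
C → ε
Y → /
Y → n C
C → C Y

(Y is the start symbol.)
{ 'C' }

A non-terminal is nullable if it can derive ε (the empty string): either it has an ε-production, or it has a production whose right-hand side consists entirely of nullable non-terminals.

ε-productions: C → ε
So C is immediately nullable.
No further non-terminal can be added: every production for the remaining non-terminals contains a terminal or a non-nullable non-terminal.
Nullable = { 'C' }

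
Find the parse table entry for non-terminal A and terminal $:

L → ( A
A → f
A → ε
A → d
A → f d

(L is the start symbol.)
A → ε

To find M[A, $], we find productions for A where $ is in the predict set (PREDICT(N → α) = (FIRST(α) \ {ε}) ∪ (FOLLOW(N) if α ⇒* ε)).

Relevant sets:
  FOLLOW(A) = { $ }

A → f: PREDICT = { 'f' }
A → ε: PREDICT = { $ }
  $ is in predict set, so this production goes in M[A, $]
A → d: PREDICT = { 'd' }
A → f d: PREDICT = { 'f' }

M[A, $] = A → ε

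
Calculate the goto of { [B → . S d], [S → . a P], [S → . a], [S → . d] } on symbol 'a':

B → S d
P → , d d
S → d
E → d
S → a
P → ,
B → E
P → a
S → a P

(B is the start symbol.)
{ [P → . , d d], [P → . ,], [P → . a], [S → a . P], [S → a .] }

GOTO(I, 'a') = CLOSURE({ [A → αX.β] : [A → α.Xβ] ∈ I, X = 'a' })

Items with dot before 'a', with the dot advanced:
  [S → . a] → [S → a .]
  [S → . a P] → [S → a . P]
Closure of the advanced items:
  [S → a . P] has the dot before P: add [P → . , d d], [P → . ,], [P → . a]

GOTO = { [P → . , d d], [P → . ,], [P → . a], [S → a . P], [S → a .] }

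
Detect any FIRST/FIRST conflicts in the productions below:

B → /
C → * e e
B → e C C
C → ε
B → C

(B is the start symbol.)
No FIRST/FIRST conflicts.

FIRST sets of the non-terminals at (or reachable through a nullable prefix from) the front of some alternative:
  FIRST(C) = { '*', ε }

Productions for B:
  B → /: FIRST = { '/' }
  B → e C C: FIRST = { 'e' }
  B → C: FIRST = { '*', ε }
Productions for C:
  C → * e e: FIRST = { '*' }
  C → ε: FIRST = { ε }

All alternatives of each non-terminal have pairwise disjoint FIRST sets.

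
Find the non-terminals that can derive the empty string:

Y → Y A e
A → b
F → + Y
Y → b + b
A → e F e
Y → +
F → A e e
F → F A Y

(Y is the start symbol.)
There are no ε-productions, so no non-terminal can derive ε.
No non-terminals are nullable.

Answer: None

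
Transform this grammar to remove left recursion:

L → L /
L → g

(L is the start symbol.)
L → g L'
L' → / L'
L' → ε

L is directly left-recursive. The standard transformation for
  A → A α₁ | ... | A α_m | β₁ | ... | β_n
is
  A  → β₁ A' | ... | β_n A'
  A' → α₁ A' | ... | α_m A' | ε

L → g becomes L → g L'
L → L / becomes L' → / L'
Add L' → ε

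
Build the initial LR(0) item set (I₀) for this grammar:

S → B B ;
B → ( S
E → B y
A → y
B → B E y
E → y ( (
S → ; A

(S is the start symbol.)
First, augment the grammar with S' → S
I₀ = CLOSURE({ [S' → . S] }):
  [S' → . S] has the dot before S: add [S → . B B ;], [S → . ; A]
  [S → . B B ;] has the dot before B: add [B → . ( S], [B → . B E y]
No further items can be added.

I₀ = { [B → . ( S], [B → . B E y], [S → . ; A], [S → . B B ;], [S' → . S] }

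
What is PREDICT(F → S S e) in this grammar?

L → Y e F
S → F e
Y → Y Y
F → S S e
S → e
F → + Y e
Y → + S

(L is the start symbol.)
{ '+', 'e' }

PREDICT(F → S S e) = (FIRST(RHS) \ {ε}) ∪ (FOLLOW(F) if ε ∈ FIRST(RHS), i.e. RHS ⇒* ε)
FIRST(S) = { '+', 'e' }
FIRST(S S e) = { '+', 'e' }
ε ∉ FIRST(S S e), so FOLLOW(F) is not added.
PREDICT(F → S S e) = { '+', 'e' }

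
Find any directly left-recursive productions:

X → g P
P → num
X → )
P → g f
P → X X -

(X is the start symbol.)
No direct left recursion

X → g P: starts with g
P → num: starts with num
X → ): starts with ')'
P → g f: starts with g
P → X X -: starts with X

No direct left recursion found.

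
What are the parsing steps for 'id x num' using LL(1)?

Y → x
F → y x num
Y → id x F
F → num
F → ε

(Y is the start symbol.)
LL(1) parsing maintains a stack (initially the start symbol over $) and the input. At each step: if the stack top is a terminal, match it against the current input token; if it is a non-terminal N, replace it with the RHS of M[N, lookahead] (the unique production whose predict set contains the lookahead).

Stack is shown with the top on the left.

Stack     Input       Action
----------------------------
Y $       id x num $  output Y → id x F
id x F $  id x num $  match 'id'
x F $     x num $     match 'x'
F $       num $       output F → num
num $     num $       match 'num'
$         $           accept

The string is accepted.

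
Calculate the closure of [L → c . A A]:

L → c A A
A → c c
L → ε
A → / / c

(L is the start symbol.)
To compute CLOSURE, for each item [A → α.Bβ] where B is a non-terminal, add [B → .γ] for all productions B → γ; repeat for the newly added items until nothing changes.

Start with: [L → c . A A]
  [L → c . A A] has the dot before A: add [A → . c c], [A → . / / c]
No further items can be added.

CLOSURE = { [A → . / / c], [A → . c c], [L → c . A A] }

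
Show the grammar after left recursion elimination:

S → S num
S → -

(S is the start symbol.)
S is directly left-recursive. The standard transformation for
  A → A α₁ | ... | A α_m | β₁ | ... | β_n
is
  A  → β₁ A' | ... | β_n A'
  A' → α₁ A' | ... | α_m A' | ε

S → - becomes S → - S'
S → S num becomes S' → num S'
Add S' → ε

Resulting grammar:
S → - S'
S' → num S'
S' → ε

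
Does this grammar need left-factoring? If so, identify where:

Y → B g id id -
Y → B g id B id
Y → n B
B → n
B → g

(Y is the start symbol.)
Yes, Y has productions with common prefix 'B g id'

Left-factoring is needed when two productions for the same non-terminal
share a common prefix on the right-hand side.

Productions for Y:
  Y → B g id id -
  Y → B g id B id
  Y → n B
Productions for B:
  B → n
  B → g

Found common prefix 'B g id' in productions for Y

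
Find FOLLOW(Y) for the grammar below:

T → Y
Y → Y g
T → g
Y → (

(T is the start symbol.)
In T → Y: Y is at the end, add FOLLOW(T)
In Y → Y g: Y is followed by g, add FIRST(g) \ {ε} = { 'g' }

The FOLLOW sets referred to above (computed the same way, to a fixed point):
  FOLLOW(T) = { $ }

Taking the union: FOLLOW(Y) = { $, 'g' }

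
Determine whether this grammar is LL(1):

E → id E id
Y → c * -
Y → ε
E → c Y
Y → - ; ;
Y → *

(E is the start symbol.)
Relevant sets:
  FOLLOW(Y) = { $, 'id' }

For E:
  PREDICT(E → id E id) = { 'id' }
  PREDICT(E → c Y) = { 'c' }
For Y:
  PREDICT(Y → c '*' '-') = { 'c' }
  PREDICT(Y → ε) = { $, 'id' }
  PREDICT(Y → '-' ';' ';') = { '-' }
  PREDICT(Y → '*') = { '*' }

All predict sets are disjoint. The grammar IS LL(1).

Answer: Yes, the grammar is LL(1).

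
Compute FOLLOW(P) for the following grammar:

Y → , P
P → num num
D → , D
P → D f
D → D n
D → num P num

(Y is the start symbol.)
{ $, 'num' }

To compute FOLLOW(P), find every occurrence of P on a right-hand side N → α P β: add FIRST(β) \ {ε}, and if β is empty or nullable also add FOLLOW(N). Iterate to a fixed point.

In Y → , P: P is at the end, add FOLLOW(Y)
In D → num P num: P is followed by num, add FIRST(num) \ {ε} = { 'num' }

The FOLLOW sets referred to above (computed the same way, to a fixed point):
  FOLLOW(Y) = { $ }

Taking the union: FOLLOW(P) = { $, 'num' }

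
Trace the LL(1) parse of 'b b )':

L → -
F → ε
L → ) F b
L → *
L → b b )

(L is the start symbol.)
Stack is shown with the top on the left.

Stack    Input    Action
------------------------
L $      b b ) $  output L → b b )
b b ) $  b b ) $  match 'b'
b ) $    b ) $    match 'b'
) $      ) $      match ')'
$        $        accept

The string is accepted.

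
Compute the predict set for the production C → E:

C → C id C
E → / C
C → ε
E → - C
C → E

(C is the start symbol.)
PREDICT(C → E) = (FIRST(RHS) \ {ε}) ∪ (FOLLOW(C) if ε ∈ FIRST(RHS), i.e. RHS ⇒* ε)
FIRST(E) = { '-', '/' }
FIRST(E) = { '-', '/' }
ε ∉ FIRST(E), so FOLLOW(C) is not added.
PREDICT(C → E) = { '-', '/' }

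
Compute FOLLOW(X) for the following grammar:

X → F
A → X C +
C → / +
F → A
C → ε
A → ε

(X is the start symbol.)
{ $, '+', '/' }

To compute FOLLOW(X), find every occurrence of X on a right-hand side N → α X β: add FIRST(β) \ {ε}, and if β is empty or nullable also add FOLLOW(N). Iterate to a fixed point.

X is the start symbol, so $ ∈ FOLLOW(X).
In A → X C +: X is followed by C '+', add FIRST(C '+') \ {ε} = { '+', '/' }

Taking the union: FOLLOW(X) = { $, '+', '/' }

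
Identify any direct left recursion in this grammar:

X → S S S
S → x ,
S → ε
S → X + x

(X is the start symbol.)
Direct left recursion occurs when N → N α for some non-terminal N (the right-hand side begins with the left-hand side itself).

X → S S S: starts with S
S → x ,: starts with x
S → ε: starts with ε
S → X + x: starts with X

No direct left recursion found.

Answer: No direct left recursion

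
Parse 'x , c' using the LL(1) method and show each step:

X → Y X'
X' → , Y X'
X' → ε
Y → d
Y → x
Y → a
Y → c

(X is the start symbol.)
Stack is shown with the top on the left.

Stack     Input    Action
-------------------------
X $       x , c $  output X → Y X'
Y X' $    x , c $  output Y → x
x X' $    x , c $  match 'x'
X' $      , c $    output X' → , Y X'
, Y X' $  , c $    match ','
Y X' $    c $      output Y → c
c X' $    c $      match 'c'
X' $      $        output X' → ε
$         $        accept

The string is accepted.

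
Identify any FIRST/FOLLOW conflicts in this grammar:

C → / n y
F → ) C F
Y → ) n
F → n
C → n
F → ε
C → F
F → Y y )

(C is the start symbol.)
A FIRST/FOLLOW conflict occurs when a non-terminal N has a nullable alternative N → β (β ⇒* ε) and another alternative N → α with FIRST(α) ∩ FOLLOW(N) ≠ ∅: on such a lookahead the parser cannot decide between expanding α and letting N vanish via β.

Nullable non-terminals: C, F.
FIRST sets used below: FIRST(F) = { ')', 'n', ε }, FIRST(Y) = { ')' }

C: nullable alternative(s) C → F; FOLLOW(C) = { $, ')', 'n' }
  C → / n y: FIRST \ {ε} = { '/' } — disjoint from FOLLOW(C)
  C → n: FIRST \ {ε} = { 'n' } — overlaps FOLLOW(C) on { 'n' }: CONFLICT
  C → F: FIRST \ {ε} = { ')', 'n' } — this is the only nullable alternative, skip

F: nullable alternative(s) F → ε; FOLLOW(F) = { $, ')', 'n' }
  F → ) C F: FIRST \ {ε} = { ')' } — overlaps FOLLOW(F) on { ')' }: CONFLICT
  F → n: FIRST \ {ε} = { 'n' } — overlaps FOLLOW(F) on { 'n' }: CONFLICT
  F → ε: FIRST \ {ε} = { } — this is the only nullable alternative, skip
  F → Y y ): FIRST \ {ε} = { ')' } — overlaps FOLLOW(F) on { ')' }: CONFLICT

Y has no nullable alternative, so no FIRST/FOLLOW check is needed there.

So the grammar has 4 FIRST/FOLLOW conflicts (marked CONFLICT above).

Answer: Yes. C → n with FOLLOW(C) on { 'n' }; F → ')' C F with FOLLOW(F) on { ')' }; F → n with FOLLOW(F) on { 'n' }; F → Y y ')' with FOLLOW(F) on { ')' }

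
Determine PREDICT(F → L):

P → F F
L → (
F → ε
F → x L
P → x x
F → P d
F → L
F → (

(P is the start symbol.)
{ '(' }

PREDICT(F → L) = (FIRST(RHS) \ {ε}) ∪ (FOLLOW(F) if ε ∈ FIRST(RHS), i.e. RHS ⇒* ε)
FIRST(L) = { '(' }
FIRST(L) = { '(' }
ε ∉ FIRST(L), so FOLLOW(F) is not added.
PREDICT(F → L) = { '(' }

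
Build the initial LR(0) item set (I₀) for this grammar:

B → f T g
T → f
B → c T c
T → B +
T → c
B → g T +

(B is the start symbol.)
First, augment the grammar with B' → B
I₀ = CLOSURE({ [B' → . B] }):
  [B' → . B] has the dot before B: add [B → . f T g], [B → . c T c], [B → . g T +]
No further items can be added.

I₀ = { [B → . c T c], [B → . f T g], [B → . g T +], [B' → . B] }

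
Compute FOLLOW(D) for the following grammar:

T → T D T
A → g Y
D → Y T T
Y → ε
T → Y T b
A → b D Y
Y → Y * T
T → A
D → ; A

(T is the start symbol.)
{ $, '*', ';', 'b', 'g' }

To compute FOLLOW(D), find every occurrence of D on a right-hand side N → α D β: add FIRST(β) \ {ε}, and if β is empty or nullable also add FOLLOW(N). Iterate to a fixed point.

In T → T D T: D is followed by T, add FIRST(T) \ {ε} = { '*', 'b', 'g' }
In A → b D Y: D is followed by Y, add FIRST(Y) \ {ε} = { '*' }
  Y is nullable, so also add FOLLOW(A)

The FOLLOW sets referred to above (computed the same way, to a fixed point):
  FOLLOW(A) = { $, '*', ';', 'b', 'g' }

Taking the union: FOLLOW(D) = { $, '*', ';', 'b', 'g' }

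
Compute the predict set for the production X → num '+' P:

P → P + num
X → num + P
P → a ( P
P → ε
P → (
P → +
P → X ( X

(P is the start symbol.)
PREDICT(X → num '+' P) = (FIRST(RHS) \ {ε}) ∪ (FOLLOW(X) if ε ∈ FIRST(RHS), i.e. RHS ⇒* ε)
FIRST(num '+' P) = { 'num' }
ε ∉ FIRST(num '+' P), so FOLLOW(X) is not added.
PREDICT(X → num '+' P) = { 'num' }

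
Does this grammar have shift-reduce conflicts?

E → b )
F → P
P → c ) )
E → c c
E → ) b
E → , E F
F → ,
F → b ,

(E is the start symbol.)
Augment with E' → E and build the canonical LR(0) collection (I0 = CLOSURE({[E' → . E]}), then GOTO on every symbol after a dot until no new states appear). It has 18 states:
  I0: { [E → . ) b], [E → . , E F], [E → . b )], [E → . c c], [E' → . E] }  — shift
  I1: { [E → ) . b] }  — shift
  I2: { [E → , . E F], [E → . ) b], [E → . , E F], [E → . b )], [E → . c c] }  — shift
  I3: { [E' → E .] }  — accept
  I4: { [E → b . )] }  — shift
  I5: { [E → c . c] }  — shift
  I6: { [E → c c .] }  — reduce
  I7: { [E → b ) .] }  — reduce
  I8: { [E → , E . F], [F → . ,], [F → . P], [F → . b ,], [P → . c ) )] }  — shift
  I9: { [F → , .] }  — reduce
  I10: { [E → , E F .] }  — reduce
  I11: { [F → P .] }  — reduce
  I12: { [F → b . ,] }  — shift
  I13: { [P → c . ) )] }  — shift
  I14: { [P → c ) . )] }  — shift
  I15: { [P → c ) ) .] }  — reduce
  I16: { [F → b , .] }  — reduce
  I17: { [E → ) b .] }  — reduce

No state contains both a complete item and a shift item.

Answer: No shift-reduce conflicts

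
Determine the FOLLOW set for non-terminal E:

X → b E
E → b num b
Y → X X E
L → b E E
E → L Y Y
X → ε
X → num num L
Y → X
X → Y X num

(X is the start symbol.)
{ $, 'b', 'num' }

In X → b E: E is at the end, add FOLLOW(X)
In Y → X X E: E is at the end, add FOLLOW(Y)
In L → b E E: E is followed by E, add FIRST(E) \ {ε} = { 'b' }
In L → b E E: E is at the end, add FOLLOW(L)

The FOLLOW sets referred to above (computed the same way, to a fixed point):
  FOLLOW(X) = { $, 'b', 'num' }
  FOLLOW(Y) = { $, 'b', 'num' }
  FOLLOW(L) = { $, 'b', 'num' }

Taking the union: FOLLOW(E) = { $, 'b', 'num' }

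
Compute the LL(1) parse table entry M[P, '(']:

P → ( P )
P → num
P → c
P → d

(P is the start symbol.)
P → ( P )

To find M[P, '('], we find productions for P where '(' is in the predict set (PREDICT(N → α) = (FIRST(α) \ {ε}) ∪ (FOLLOW(N) if α ⇒* ε)).

P → ( P ): PREDICT = { '(' }
  '(' is in predict set, so this production goes in M[P, '(']
P → num: PREDICT = { 'num' }
P → c: PREDICT = { 'c' }
P → d: PREDICT = { 'd' }

M[P, '('] = P → ( P )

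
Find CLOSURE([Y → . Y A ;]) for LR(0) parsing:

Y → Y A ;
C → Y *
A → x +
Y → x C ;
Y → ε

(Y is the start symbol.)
{ [Y → . Y A ;], [Y → . x C ;], [Y → .] }

To compute CLOSURE, for each item [A → α.Bβ] where B is a non-terminal, add [B → .γ] for all productions B → γ; repeat for the newly added items until nothing changes.

Start with: [Y → . Y A ;]
  [Y → . Y A ;] has the dot before Y: add [Y → . x C ;], [Y → .]
No further items can be added.

CLOSURE = { [Y → . Y A ;], [Y → . x C ;], [Y → .] }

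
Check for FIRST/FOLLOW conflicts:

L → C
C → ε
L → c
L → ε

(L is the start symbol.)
Nullable non-terminals: C, L.
FIRST sets used below: FIRST(C) = { ε }
C has a nullable alternative but only one production, so nothing to check.

L: nullable alternative(s) L → C, L → ε; FOLLOW(L) = { $ }
  L → C: FIRST \ {ε} = { } — disjoint from FOLLOW(L)
  L → c: FIRST \ {ε} = { 'c' } — disjoint from FOLLOW(L)
  L → ε: FIRST \ {ε} = { } — disjoint from FOLLOW(L)

No FIRST/FOLLOW conflicts found.

Answer: No FIRST/FOLLOW conflicts.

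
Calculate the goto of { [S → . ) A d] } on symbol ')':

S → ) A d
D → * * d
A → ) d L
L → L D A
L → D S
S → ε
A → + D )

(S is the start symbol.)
GOTO(I, ')') = CLOSURE({ [A → αX.β] : [A → α.Xβ] ∈ I, X = ')' })

Items with dot before ')', with the dot advanced:
  [S → . ) A d] → [S → ) . A d]
Closure of the advanced items:
  [S → ) . A d] has the dot before A: add [A → . ) d L], [A → . + D )]

GOTO = { [A → . ) d L], [A → . + D )], [S → ) . A d] }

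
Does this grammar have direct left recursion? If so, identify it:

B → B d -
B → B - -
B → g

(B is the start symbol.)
Yes, B is left-recursive

Direct left recursion occurs when N → N α for some non-terminal N (the right-hand side begins with the left-hand side itself).

B → B d -: LEFT RECURSIVE (starts with B)
B → B - -: LEFT RECURSIVE (starts with B)
B → g: starts with g

The grammar has direct left recursion on: B.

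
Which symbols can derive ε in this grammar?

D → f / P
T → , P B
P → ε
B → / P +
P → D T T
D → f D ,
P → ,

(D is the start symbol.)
{ 'P' }

ε-productions: P → ε
So P is immediately nullable.
No further non-terminal can be added: every production for the remaining non-terminals contains a terminal or a non-nullable non-terminal.
Nullable = { 'P' }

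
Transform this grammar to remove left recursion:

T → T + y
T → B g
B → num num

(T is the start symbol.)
T is directly left-recursive. The standard transformation for
  A → A α₁ | ... | A α_m | β₁ | ... | β_n
is
  A  → β₁ A' | ... | β_n A'
  A' → α₁ A' | ... | α_m A' | ε

T → B g becomes T → B g T'
T → T + y becomes T' → + y T'
Add T' → ε

Productions for other non-terminals are unchanged:
  B → num num

Resulting grammar:
T → B g T'
T' → + y T'
T' → ε
B → num num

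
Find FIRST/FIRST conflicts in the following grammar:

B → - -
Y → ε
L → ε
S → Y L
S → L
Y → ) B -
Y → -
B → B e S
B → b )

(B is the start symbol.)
FIRST sets of the non-terminals at (or reachable through a nullable prefix from) the front of some alternative:
  FIRST(B) = { '-', 'b' }
  FIRST(Y) = { ')', '-', ε }
  FIRST(L) = { ε }

Productions for B:
  B → - -: FIRST = { '-' }
  B → B e S: FIRST = { '-', 'b' }
  B → b ): FIRST = { 'b' }
Productions for Y:
  Y → ε: FIRST = { ε }
  Y → ) B -: FIRST = { ')' }
  Y → -: FIRST = { '-' }
Productions for S:
  S → Y L: FIRST = { ')', '-', ε }
  S → L: FIRST = { ε }
L has only one production, so no FIRST/FIRST conflict is possible there.

Conflict for B: B → - - and B → B e S
  Overlap: { '-' }
Conflict for B: B → B e S and B → b )
  Overlap: { 'b' }
Conflict for S: S → Y L and S → L
  Overlap: { ε }

Answer: Yes. B → '-' '-' / B → B e S on { '-' }; B → B e S / B → b ')' on { 'b' }; S → Y L / S → L on { ε }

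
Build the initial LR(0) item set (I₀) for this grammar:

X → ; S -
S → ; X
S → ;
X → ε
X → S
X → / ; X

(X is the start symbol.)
{ [S → . ; X], [S → . ;], [X → . / ; X], [X → . ; S -], [X → . S], [X → .], [X' → . X] }

First, augment the grammar with X' → X
I₀ = CLOSURE({ [X' → . X] }):
  [X' → . X] has the dot before X: add [X → . ; S -], [X → .], [X → . S], [X → . / ; X]
  [X → . S] has the dot before S: add [S → . ; X], [S → . ;]
No further items can be added.

I₀ = { [S → . ; X], [S → . ;], [X → . / ; X], [X → . ; S -], [X → . S], [X → .], [X' → . X] }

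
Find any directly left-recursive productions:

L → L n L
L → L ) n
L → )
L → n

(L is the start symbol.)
Direct left recursion occurs when N → N α for some non-terminal N (the right-hand side begins with the left-hand side itself).

L → L n L: LEFT RECURSIVE (starts with L)
L → L ) n: LEFT RECURSIVE (starts with L)
L → ): starts with ')'
L → n: starts with n

The grammar has direct left recursion on: L.

Answer: Yes, L is left-recursive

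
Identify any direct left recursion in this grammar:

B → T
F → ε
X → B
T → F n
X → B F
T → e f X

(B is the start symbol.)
No direct left recursion

Direct left recursion occurs when N → N α for some non-terminal N (the right-hand side begins with the left-hand side itself).

B → T: starts with T
F → ε: starts with ε
X → B: starts with B
T → F n: starts with F
X → B F: starts with B
T → e f X: starts with e

No direct left recursion found.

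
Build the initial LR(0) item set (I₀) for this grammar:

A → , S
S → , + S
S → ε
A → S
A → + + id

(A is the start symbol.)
{ [A → . + + id], [A → . , S], [A → . S], [A' → . A], [S → . , + S], [S → .] }

First, augment the grammar with A' → A
I₀ = CLOSURE({ [A' → . A] }):
  [A' → . A] has the dot before A: add [A → . , S], [A → . S], [A → . + + id]
  [A → . S] has the dot before S: add [S → . , + S], [S → .]
No further items can be added.

I₀ = { [A → . + + id], [A → . , S], [A → . S], [A' → . A], [S → . , + S], [S → .] }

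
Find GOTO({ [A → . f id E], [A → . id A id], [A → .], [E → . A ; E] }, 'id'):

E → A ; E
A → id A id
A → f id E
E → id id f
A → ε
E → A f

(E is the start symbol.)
GOTO(I, 'id') = CLOSURE({ [A → αX.β] : [A → α.Xβ] ∈ I, X = 'id' })

Items with dot before 'id', with the dot advanced:
  [A → . id A id] → [A → id . A id]
Closure of the advanced items:
  [A → id . A id] has the dot before A: add [A → . id A id], [A → . f id E], [A → .]

GOTO = { [A → . f id E], [A → . id A id], [A → .], [A → id . A id] }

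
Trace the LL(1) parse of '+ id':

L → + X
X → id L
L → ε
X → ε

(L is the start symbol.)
Stack is shown with the top on the left.

Stack   Input   Action
----------------------
L $     + id $  output L → + X
+ X $   + id $  match '+'
X $     id $    output X → id L
id L $  id $    match 'id'
L $     $       output L → ε
$       $       accept

The string is accepted.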